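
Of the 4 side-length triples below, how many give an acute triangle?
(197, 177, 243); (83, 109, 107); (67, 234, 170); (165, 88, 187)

(197,177,243): 177²+197² = 70138 > 59049 = 243² → acute
(83,109,107): 83²+107² = 18338 > 11881 = 109² → acute
(67,234,170): 67²+170² = 33389 < 54756 = 234² → obtuse
(165,88,187): 88²+165² = 34969 = 187² → right
2 of the 4 are acute.

2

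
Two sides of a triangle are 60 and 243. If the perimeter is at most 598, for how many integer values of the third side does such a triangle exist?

Triangle inequality: 183 < x < 303. Perimeter ≤ 598 gives x ≤ 598 − 60 − 243 = 295.
So 183 < x ≤ 295; integers 184 through 295: 112 values.

112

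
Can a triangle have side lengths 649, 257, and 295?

No

The longest side is 649, but the other two sum to only 552.
552 < 649, so the triangle inequality fails.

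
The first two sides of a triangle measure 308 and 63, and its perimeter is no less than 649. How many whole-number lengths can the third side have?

93

Triangle inequality: 245 < x < 371. Perimeter ≥ 649 gives x ≥ 649 − 308 − 63 = 278.
So 278 ≤ x < 371; integers 278 through 370: 93 values.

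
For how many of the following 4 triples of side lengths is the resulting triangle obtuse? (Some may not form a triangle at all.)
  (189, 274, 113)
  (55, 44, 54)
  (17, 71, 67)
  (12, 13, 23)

(189,274,113): 113²+189² = 48490 < 75076 = 274² → obtuse
(55,44,54): 44²+54² = 4852 > 3025 = 55² → acute
(17,71,67): 17²+67² = 4778 < 5041 = 71² → obtuse
(12,13,23): 12²+13² = 313 < 529 = 23² → obtuse
3 of the 4 are obtuse.

3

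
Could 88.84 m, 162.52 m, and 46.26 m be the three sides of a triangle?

No

The longest side is 162.52, but the other two sum to only 135.10.
135.10 < 162.52, so the triangle inequality fails.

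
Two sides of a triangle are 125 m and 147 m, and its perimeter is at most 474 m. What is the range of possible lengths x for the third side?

22 < x ≤ 202 m

Triangle inequality alone gives 22 < x < 272.
The perimeter condition gives x ≤ 474 − 125 − 147 = 202.
Intersecting the two: 22 < x ≤ 202.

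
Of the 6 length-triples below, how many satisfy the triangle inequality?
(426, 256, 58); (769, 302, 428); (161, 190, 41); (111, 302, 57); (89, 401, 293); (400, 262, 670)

(58,256,426): 58+256 ≤ 426 → not valid
(302,428,769): 302+428 ≤ 769 → not valid
(41,161,190): 41+161 > 190 → valid
(57,111,302): 57+111 ≤ 302 → not valid
(89,293,401): 89+293 ≤ 401 → not valid
(262,400,670): 262+400 ≤ 670 → not valid
1 of the 6 triples forms a triangle.

1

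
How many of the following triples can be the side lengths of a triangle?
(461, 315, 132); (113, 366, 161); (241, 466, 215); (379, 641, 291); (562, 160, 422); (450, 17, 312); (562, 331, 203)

2

(132,315,461): 132+315 ≤ 461 → not valid
(113,161,366): 113+161 ≤ 366 → not valid
(215,241,466): 215+241 ≤ 466 → not valid
(291,379,641): 291+379 > 641 → valid
(160,422,562): 160+422 > 562 → valid
(17,312,450): 17+312 ≤ 450 → not valid
(203,331,562): 203+331 ≤ 562 → not valid
2 of the 7 triples form a triangle.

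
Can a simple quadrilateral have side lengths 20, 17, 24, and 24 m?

Yes

A quadrilateral exists iff every side is shorter than the sum of the others — equivalently, the longest side is less than the sum of the rest.
Longest side 24 < 61 (sum of the remaining 3), so yes.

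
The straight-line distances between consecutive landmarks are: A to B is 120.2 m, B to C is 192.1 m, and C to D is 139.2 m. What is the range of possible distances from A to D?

The maximum is all hops collinear in one direction: 120.2 + 192.1 + 139.2 = 451.5.
The longest hop is 192.1; the others sum to 259.4. Since 192.1 ≤ 259.4, the path can fold back on itself completely, so the minimum distance is 0.

0 ≤ AD ≤ 451.5 m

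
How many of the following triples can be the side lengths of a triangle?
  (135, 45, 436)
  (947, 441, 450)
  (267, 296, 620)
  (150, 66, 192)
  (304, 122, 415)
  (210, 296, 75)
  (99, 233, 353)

2

(45,135,436): 45+135 ≤ 436 → not valid
(441,450,947): 441+450 ≤ 947 → not valid
(267,296,620): 267+296 ≤ 620 → not valid
(66,150,192): 66+150 > 192 → valid
(122,304,415): 122+304 > 415 → valid
(75,210,296): 75+210 ≤ 296 → not valid
(99,233,353): 99+233 ≤ 353 → not valid
2 of the 7 triples form a triangle.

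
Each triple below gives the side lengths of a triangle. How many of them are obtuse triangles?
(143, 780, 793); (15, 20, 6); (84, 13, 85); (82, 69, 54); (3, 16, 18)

(143,780,793): 143²+780² = 628849 = 793² → right
(15,20,6): 6²+15² = 261 < 400 = 20² → obtuse
(84,13,85): 13²+84² = 7225 = 85² → right
(82,69,54): 54²+69² = 7677 > 6724 = 82² → acute
(3,16,18): 3²+16² = 265 < 324 = 18² → obtuse
2 of the 5 are obtuse.

2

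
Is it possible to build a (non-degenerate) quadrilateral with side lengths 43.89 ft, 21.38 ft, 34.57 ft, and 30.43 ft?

A quadrilateral exists iff every side is shorter than the sum of the others — equivalently, the longest side is less than the sum of the rest.
Longest side 43.89 < 86.38 (sum of the remaining 3), so yes.

Yes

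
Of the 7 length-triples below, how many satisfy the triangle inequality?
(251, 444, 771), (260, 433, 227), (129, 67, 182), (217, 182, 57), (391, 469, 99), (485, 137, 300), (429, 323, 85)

(251,444,771): 251+444 ≤ 771 → not valid
(227,260,433): 227+260 > 433 → valid
(67,129,182): 67+129 > 182 → valid
(57,182,217): 57+182 > 217 → valid
(99,391,469): 99+391 > 469 → valid
(137,300,485): 137+300 ≤ 485 → not valid
(85,323,429): 85+323 ≤ 429 → not valid
4 of the 7 triples form a triangle.

4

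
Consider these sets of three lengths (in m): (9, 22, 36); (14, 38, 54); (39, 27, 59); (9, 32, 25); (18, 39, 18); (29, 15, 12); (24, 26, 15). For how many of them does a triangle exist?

(9,22,36): 9+22 ≤ 36 → not valid
(14,38,54): 14+38 ≤ 54 → not valid
(27,39,59): 27+39 > 59 → valid
(9,25,32): 9+25 > 32 → valid
(18,18,39): 18+18 ≤ 39 → not valid
(12,15,29): 12+15 ≤ 29 → not valid
(15,24,26): 15+24 > 26 → valid
3 of the 7 triples form a triangle.

3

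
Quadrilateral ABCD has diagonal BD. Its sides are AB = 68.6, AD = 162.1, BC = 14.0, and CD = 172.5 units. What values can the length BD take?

From triangle ABD: |68.6 − 162.1| < BD < 68.6 + 162.1, i.e. 93.5 < BD < 230.7.
From triangle CBD: 158.5 < BD < 186.5.
Both must hold, so BD lies in the intersection.

158.5 < BD < 186.5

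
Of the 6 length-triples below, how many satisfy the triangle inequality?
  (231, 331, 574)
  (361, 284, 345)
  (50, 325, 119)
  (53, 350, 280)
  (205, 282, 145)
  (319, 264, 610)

(231,331,574): 231+331 ≤ 574 → not valid
(284,345,361): 284+345 > 361 → valid
(50,119,325): 50+119 ≤ 325 → not valid
(53,280,350): 53+280 ≤ 350 → not valid
(145,205,282): 145+205 > 282 → valid
(264,319,610): 264+319 ≤ 610 → not valid
2 of the 6 triples form a triangle.

2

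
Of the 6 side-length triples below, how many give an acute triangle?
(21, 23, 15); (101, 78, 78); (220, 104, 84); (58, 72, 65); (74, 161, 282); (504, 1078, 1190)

3

(21,23,15): 15²+21² = 666 > 529 = 23² → acute
(101,78,78): 78²+78² = 12168 > 10201 = 101² → acute
(220,104,84): 84+104 ≤ 220, not a triangle
(58,72,65): 58²+65² = 7589 > 5184 = 72² → acute
(74,161,282): 74+161 ≤ 282, not a triangle
(504,1078,1190): 504²+1078² = 1416100 = 1190² → right
3 of the 6 are acute.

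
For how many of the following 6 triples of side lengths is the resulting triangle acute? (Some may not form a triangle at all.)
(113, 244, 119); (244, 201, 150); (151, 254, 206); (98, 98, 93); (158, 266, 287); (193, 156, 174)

(113,244,119): 113+119 ≤ 244, not a triangle
(244,201,150): 150²+201² = 62901 > 59536 = 244² → acute
(151,254,206): 151²+206² = 65237 > 64516 = 254² → acute
(98,98,93): 93²+98² = 18253 > 9604 = 98² → acute
(158,266,287): 158²+266² = 95720 > 82369 = 287² → acute
(193,156,174): 156²+174² = 54612 > 37249 = 193² → acute
5 of the 6 are acute.

5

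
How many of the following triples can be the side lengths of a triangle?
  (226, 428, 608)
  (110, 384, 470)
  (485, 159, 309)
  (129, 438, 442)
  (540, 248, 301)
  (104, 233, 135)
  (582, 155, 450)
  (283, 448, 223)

7

(226,428,608): 226+428 > 608 → valid
(110,384,470): 110+384 > 470 → valid
(159,309,485): 159+309 ≤ 485 → not valid
(129,438,442): 129+438 > 442 → valid
(248,301,540): 248+301 > 540 → valid
(104,135,233): 104+135 > 233 → valid
(155,450,582): 155+450 > 582 → valid
(223,283,448): 223+283 > 448 → valid
7 of the 8 triples form a triangle.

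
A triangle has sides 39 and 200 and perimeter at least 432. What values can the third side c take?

193 ≤ c < 239

Triangle inequality alone gives 161 < c < 239.
The perimeter condition gives c ≥ 432 − 39 − 200 = 193.
Intersecting the two: 193 ≤ c < 239.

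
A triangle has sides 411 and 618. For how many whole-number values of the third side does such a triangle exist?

821

The third side lies in the open interval (207, 1029).
Integers from 208 to 1028 inclusive: 1028 − 208 + 1 = 821.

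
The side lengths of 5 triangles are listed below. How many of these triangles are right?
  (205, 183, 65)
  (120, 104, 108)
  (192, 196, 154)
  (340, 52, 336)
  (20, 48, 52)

2

(205,183,65): 65²+183² = 37714 < 42025 = 205² → obtuse
(120,104,108): 104²+108² = 22480 > 14400 = 120² → acute
(192,196,154): 154²+192² = 60580 > 38416 = 196² → acute
(340,52,336): 52²+336² = 115600 = 340² → right
(20,48,52): 20²+48² = 2704 = 52² → right
2 of the 5 are right.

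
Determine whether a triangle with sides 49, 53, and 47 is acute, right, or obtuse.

acute

Compare the square of the longest side to the sum of squares of the other two: 47² + 49² = 4610 > 2809 = 53².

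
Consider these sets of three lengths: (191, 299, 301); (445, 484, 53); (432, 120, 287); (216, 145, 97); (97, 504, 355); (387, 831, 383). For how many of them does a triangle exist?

3

(191,299,301): 191+299 > 301 → valid
(53,445,484): 53+445 > 484 → valid
(120,287,432): 120+287 ≤ 432 → not valid
(97,145,216): 97+145 > 216 → valid
(97,355,504): 97+355 ≤ 504 → not valid
(383,387,831): 383+387 ≤ 831 → not valid
3 of the 6 triples form a triangle.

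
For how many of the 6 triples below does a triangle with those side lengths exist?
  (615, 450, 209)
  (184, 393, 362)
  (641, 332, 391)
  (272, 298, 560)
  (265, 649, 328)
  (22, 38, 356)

(209,450,615): 209+450 > 615 → valid
(184,362,393): 184+362 > 393 → valid
(332,391,641): 332+391 > 641 → valid
(272,298,560): 272+298 > 560 → valid
(265,328,649): 265+328 ≤ 649 → not valid
(22,38,356): 22+38 ≤ 356 → not valid
4 of the 6 triples form a triangle.

4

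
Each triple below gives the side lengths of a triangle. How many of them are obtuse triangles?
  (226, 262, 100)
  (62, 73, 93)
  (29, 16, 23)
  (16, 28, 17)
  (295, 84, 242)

4

(226,262,100): 100²+226² = 61076 < 68644 = 262² → obtuse
(62,73,93): 62²+73² = 9173 > 8649 = 93² → acute
(29,16,23): 16²+23² = 785 < 841 = 29² → obtuse
(16,28,17): 16²+17² = 545 < 784 = 28² → obtuse
(295,84,242): 84²+242² = 65620 < 87025 = 295² → obtuse
4 of the 5 are obtuse.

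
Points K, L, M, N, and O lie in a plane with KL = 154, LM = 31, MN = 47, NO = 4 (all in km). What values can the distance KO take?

The maximum is all hops collinear in one direction: 154 + 31 + 47 + 4 = 236.
The longest hop is 154; the others sum to 82. Folding the others back against it leaves at least 154 − 82 = 72.

72 ≤ KO ≤ 236 km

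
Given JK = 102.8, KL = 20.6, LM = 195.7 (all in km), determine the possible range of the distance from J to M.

72.3 ≤ JM ≤ 319.1 km

The maximum is all hops collinear in one direction: 102.8 + 20.6 + 195.7 = 319.1.
The longest hop is 195.7; the others sum to 123.4. Folding the others back against it leaves at least 195.7 − 123.4 = 72.3.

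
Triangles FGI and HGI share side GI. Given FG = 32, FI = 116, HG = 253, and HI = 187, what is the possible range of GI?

From triangle FGI: |32 − 116| < GI < 32 + 116, i.e. 84 < GI < 148.
From triangle HGI: 66 < GI < 440.
Both must hold, so GI lies in the intersection.

84 < GI < 148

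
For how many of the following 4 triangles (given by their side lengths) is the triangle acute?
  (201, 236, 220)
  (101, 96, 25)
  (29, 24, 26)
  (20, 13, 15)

(201,236,220): 201²+220² = 88801 > 55696 = 236² → acute
(101,96,25): 25²+96² = 9841 < 10201 = 101² → obtuse
(29,24,26): 24²+26² = 1252 > 841 = 29² → acute
(20,13,15): 13²+15² = 394 < 400 = 20² → obtuse
2 of the 4 are acute.

2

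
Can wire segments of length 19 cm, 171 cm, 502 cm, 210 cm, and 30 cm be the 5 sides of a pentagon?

For a pentagon, each side must be shorter than the sum of the others.
Here the longest side is 502, but the remaining 4 sides sum to only 430.

No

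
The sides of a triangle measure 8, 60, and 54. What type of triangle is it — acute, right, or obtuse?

obtuse

Compare the square of the longest side to the sum of squares of the other two: 8² + 54² = 2980 < 3600 = 60².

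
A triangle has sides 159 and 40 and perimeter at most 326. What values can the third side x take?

Triangle inequality alone gives 119 < x < 199.
The perimeter condition gives x ≤ 326 − 159 − 40 = 127.
Intersecting the two: 119 < x ≤ 127.

119 < x ≤ 127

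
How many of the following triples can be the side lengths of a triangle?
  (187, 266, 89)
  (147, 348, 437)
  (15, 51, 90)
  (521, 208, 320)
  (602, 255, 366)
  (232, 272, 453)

(89,187,266): 89+187 > 266 → valid
(147,348,437): 147+348 > 437 → valid
(15,51,90): 15+51 ≤ 90 → not valid
(208,320,521): 208+320 > 521 → valid
(255,366,602): 255+366 > 602 → valid
(232,272,453): 232+272 > 453 → valid
5 of the 6 triples form a triangle.

5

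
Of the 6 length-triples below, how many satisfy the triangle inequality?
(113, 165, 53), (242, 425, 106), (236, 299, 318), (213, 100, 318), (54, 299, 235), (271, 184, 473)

(53,113,165): 53+113 > 165 → valid
(106,242,425): 106+242 ≤ 425 → not valid
(236,299,318): 236+299 > 318 → valid
(100,213,318): 100+213 ≤ 318 → not valid
(54,235,299): 54+235 ≤ 299 → not valid
(184,271,473): 184+271 ≤ 473 → not valid
2 of the 6 triples form a triangle.

2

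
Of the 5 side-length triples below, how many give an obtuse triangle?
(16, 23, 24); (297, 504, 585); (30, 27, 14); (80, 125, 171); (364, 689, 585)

(16,23,24): 16²+23² = 785 > 576 = 24² → acute
(297,504,585): 297²+504² = 342225 = 585² → right
(30,27,14): 14²+27² = 925 > 900 = 30² → acute
(80,125,171): 80²+125² = 22025 < 29241 = 171² → obtuse
(364,689,585): 364²+585² = 474721 = 689² → right
1 of the 5 is obtuse.

1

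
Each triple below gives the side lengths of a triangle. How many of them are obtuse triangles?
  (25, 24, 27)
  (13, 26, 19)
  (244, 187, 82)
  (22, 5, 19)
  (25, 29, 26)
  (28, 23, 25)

(25,24,27): 24²+25² = 1201 > 729 = 27² → acute
(13,26,19): 13²+19² = 530 < 676 = 26² → obtuse
(244,187,82): 82²+187² = 41693 < 59536 = 244² → obtuse
(22,5,19): 5²+19² = 386 < 484 = 22² → obtuse
(25,29,26): 25²+26² = 1301 > 841 = 29² → acute
(28,23,25): 23²+25² = 1154 > 784 = 28² → acute
3 of the 6 are obtuse.

3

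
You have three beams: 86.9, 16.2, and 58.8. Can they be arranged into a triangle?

The longest side is 86.9, but the other two sum to only 75.0.
75.0 < 86.9, so the triangle inequality fails.

No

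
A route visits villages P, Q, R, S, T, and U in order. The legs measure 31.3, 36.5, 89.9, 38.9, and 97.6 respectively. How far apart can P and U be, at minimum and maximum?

The maximum is all hops collinear in one direction: 31.3 + 36.5 + 89.9 + 38.9 + 97.6 = 294.2.
The longest hop is 97.6; the others sum to 196.6. Since 97.6 ≤ 196.6, the path can fold back on itself completely, so the minimum distance is 0.

0 ≤ PU ≤ 294.2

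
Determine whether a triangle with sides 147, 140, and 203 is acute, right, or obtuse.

Compare the square of the longest side to the sum of squares of the other two: 140² + 147² = 41209 = 203².

right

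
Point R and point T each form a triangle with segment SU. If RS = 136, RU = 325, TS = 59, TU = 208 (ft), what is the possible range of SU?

189 < SU < 267

From triangle RSU: |136 − 325| < SU < 136 + 325, i.e. 189 < SU < 461.
From triangle TSU: 149 < SU < 267.
Both must hold, so SU lies in the intersection.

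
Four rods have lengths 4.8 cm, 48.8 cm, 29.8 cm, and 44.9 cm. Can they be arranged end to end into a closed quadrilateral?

Yes

A quadrilateral exists iff every side is shorter than the sum of the others — equivalently, the longest side is less than the sum of the rest.
Longest side 48.8 < 79.5 (sum of the remaining 3), so yes.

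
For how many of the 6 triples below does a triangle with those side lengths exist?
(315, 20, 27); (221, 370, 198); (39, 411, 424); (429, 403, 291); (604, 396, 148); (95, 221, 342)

3

(20,27,315): 20+27 ≤ 315 → not valid
(198,221,370): 198+221 > 370 → valid
(39,411,424): 39+411 > 424 → valid
(291,403,429): 291+403 > 429 → valid
(148,396,604): 148+396 ≤ 604 → not valid
(95,221,342): 95+221 ≤ 342 → not valid
3 of the 6 triples form a triangle.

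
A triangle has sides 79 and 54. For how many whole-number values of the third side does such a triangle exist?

The third side lies in the open interval (25, 133).
Integers from 26 to 132 inclusive: 132 − 26 + 1 = 107.

107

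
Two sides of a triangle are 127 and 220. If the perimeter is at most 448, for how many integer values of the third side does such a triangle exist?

Triangle inequality: 93 < x < 347. Perimeter ≤ 448 gives x ≤ 448 − 127 − 220 = 101.
So 93 < x ≤ 101; integers 94 through 101: 8 values.

8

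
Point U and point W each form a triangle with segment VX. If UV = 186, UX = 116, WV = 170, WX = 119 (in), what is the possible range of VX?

70 < VX < 289

From triangle UVX: |186 − 116| < VX < 186 + 116, i.e. 70 < VX < 302.
From triangle WVX: 51 < VX < 289.
Both must hold, so VX lies in the intersection.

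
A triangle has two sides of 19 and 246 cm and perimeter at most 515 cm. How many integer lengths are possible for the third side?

Triangle inequality: 227 < x < 265. Perimeter ≤ 515 gives x ≤ 515 − 19 − 246 = 250.
So 227 < x ≤ 250; integers 228 through 250: 23 values.

23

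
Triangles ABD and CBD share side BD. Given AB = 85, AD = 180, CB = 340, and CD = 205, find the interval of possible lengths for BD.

135 < BD < 265

From triangle ABD: |85 − 180| < BD < 85 + 180, i.e. 95 < BD < 265.
From triangle CBD: 135 < BD < 545.
Both must hold, so BD lies in the intersection.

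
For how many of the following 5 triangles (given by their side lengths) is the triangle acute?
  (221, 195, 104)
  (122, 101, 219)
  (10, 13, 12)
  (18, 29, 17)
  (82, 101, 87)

2

(221,195,104): 104²+195² = 48841 = 221² → right
(122,101,219): 101²+122² = 25085 < 47961 = 219² → obtuse
(10,13,12): 10²+12² = 244 > 169 = 13² → acute
(18,29,17): 17²+18² = 613 < 841 = 29² → obtuse
(82,101,87): 82²+87² = 14293 > 10201 = 101² → acute
2 of the 5 are acute.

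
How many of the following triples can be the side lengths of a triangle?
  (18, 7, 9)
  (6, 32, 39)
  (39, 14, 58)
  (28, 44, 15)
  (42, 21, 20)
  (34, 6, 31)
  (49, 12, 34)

1

(7,9,18): 7+9 ≤ 18 → not valid
(6,32,39): 6+32 ≤ 39 → not valid
(14,39,58): 14+39 ≤ 58 → not valid
(15,28,44): 15+28 ≤ 44 → not valid
(20,21,42): 20+21 ≤ 42 → not valid
(6,31,34): 6+31 > 34 → valid
(12,34,49): 12+34 ≤ 49 → not valid
1 of the 7 triples forms a triangle.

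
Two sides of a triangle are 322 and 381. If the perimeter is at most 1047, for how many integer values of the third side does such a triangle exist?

285

Triangle inequality: 59 < x < 703. Perimeter ≤ 1047 gives x ≤ 1047 − 322 − 381 = 344.
So 59 < x ≤ 344; integers 60 through 344: 285 values.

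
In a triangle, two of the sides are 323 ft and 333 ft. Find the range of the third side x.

By the triangle inequality, x must be less than 323 + 333 = 656 and greater than |323 − 333| = 10.

10 < x < 656 (ft)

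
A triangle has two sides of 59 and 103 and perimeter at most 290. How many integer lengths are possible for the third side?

Triangle inequality: 44 < x < 162. Perimeter ≤ 290 gives x ≤ 290 − 59 − 103 = 128.
So 44 < x ≤ 128; integers 45 through 128: 84 values.

84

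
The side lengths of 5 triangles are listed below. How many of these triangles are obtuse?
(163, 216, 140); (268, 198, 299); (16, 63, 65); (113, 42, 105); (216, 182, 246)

1

(163,216,140): 140²+163² = 46169 < 46656 = 216² → obtuse
(268,198,299): 198²+268² = 111028 > 89401 = 299² → acute
(16,63,65): 16²+63² = 4225 = 65² → right
(113,42,105): 42²+105² = 12789 > 12769 = 113² → acute
(216,182,246): 182²+216² = 79780 > 60516 = 246² → acute
1 of the 5 is obtuse.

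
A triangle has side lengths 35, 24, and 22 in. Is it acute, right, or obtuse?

Compare the square of the longest side to the sum of squares of the other two: 22² + 24² = 1060 < 1225 = 35².

obtuse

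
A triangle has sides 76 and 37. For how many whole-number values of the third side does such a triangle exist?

73

The third side lies in the open interval (39, 113).
Integers from 40 to 112 inclusive: 112 − 40 + 1 = 73.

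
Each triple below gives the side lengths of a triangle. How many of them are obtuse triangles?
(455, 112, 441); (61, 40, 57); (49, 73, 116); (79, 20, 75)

2

(455,112,441): 112²+441² = 207025 = 455² → right
(61,40,57): 40²+57² = 4849 > 3721 = 61² → acute
(49,73,116): 49²+73² = 7730 < 13456 = 116² → obtuse
(79,20,75): 20²+75² = 6025 < 6241 = 79² → obtuse
2 of the 4 are obtuse.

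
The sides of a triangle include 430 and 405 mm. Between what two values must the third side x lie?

25 < x < 835

By the triangle inequality, x must be less than 430 + 405 = 835 and greater than |430 − 405| = 25.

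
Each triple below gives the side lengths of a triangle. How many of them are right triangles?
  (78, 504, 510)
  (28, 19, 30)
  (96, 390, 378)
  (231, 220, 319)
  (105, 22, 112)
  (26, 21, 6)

(78,504,510): 78²+504² = 260100 = 510² → right
(28,19,30): 19²+28² = 1145 > 900 = 30² → acute
(96,390,378): 96²+378² = 152100 = 390² → right
(231,220,319): 220²+231² = 101761 = 319² → right
(105,22,112): 22²+105² = 11509 < 12544 = 112² → obtuse
(26,21,6): 6²+21² = 477 < 676 = 26² → obtuse
3 of the 6 are right.

3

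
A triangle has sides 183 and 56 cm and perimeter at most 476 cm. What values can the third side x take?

Triangle inequality alone gives 127 < x < 239.
The perimeter condition gives x ≤ 476 − 183 − 56 = 237.
Intersecting the two: 127 < x ≤ 237.

127 < x ≤ 237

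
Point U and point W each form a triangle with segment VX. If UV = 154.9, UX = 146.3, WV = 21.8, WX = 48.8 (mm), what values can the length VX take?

27.0 < VX < 70.6

From triangle UVX: |154.9 − 146.3| < VX < 154.9 + 146.3, i.e. 8.6 < VX < 301.2.
From triangle WVX: 27.0 < VX < 70.6.
Both must hold, so VX lies in the intersection.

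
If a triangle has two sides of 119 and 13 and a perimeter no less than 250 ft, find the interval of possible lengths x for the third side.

118 ≤ x < 132 ft

Triangle inequality alone gives 106 < x < 132.
The perimeter condition gives x ≥ 250 − 119 − 13 = 118.
Intersecting the two: 118 ≤ x < 132.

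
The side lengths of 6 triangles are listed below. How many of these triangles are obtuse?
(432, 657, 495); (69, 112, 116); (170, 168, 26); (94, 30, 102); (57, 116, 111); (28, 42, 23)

(432,657,495): 432²+495² = 431649 = 657² → right
(69,112,116): 69²+112² = 17305 > 13456 = 116² → acute
(170,168,26): 26²+168² = 28900 = 170² → right
(94,30,102): 30²+94² = 9736 < 10404 = 102² → obtuse
(57,116,111): 57²+111² = 15570 > 13456 = 116² → acute
(28,42,23): 23²+28² = 1313 < 1764 = 42² → obtuse
2 of the 6 are obtuse.

2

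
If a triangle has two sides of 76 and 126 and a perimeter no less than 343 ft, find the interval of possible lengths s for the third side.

141 ≤ s < 202 ft

Triangle inequality alone gives 50 < s < 202.
The perimeter condition gives s ≥ 343 − 76 − 126 = 141.
Intersecting the two: 141 ≤ s < 202.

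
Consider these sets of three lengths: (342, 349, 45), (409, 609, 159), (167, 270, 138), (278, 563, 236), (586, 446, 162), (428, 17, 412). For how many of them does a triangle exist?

4

(45,342,349): 45+342 > 349 → valid
(159,409,609): 159+409 ≤ 609 → not valid
(138,167,270): 138+167 > 270 → valid
(236,278,563): 236+278 ≤ 563 → not valid
(162,446,586): 162+446 > 586 → valid
(17,412,428): 17+412 > 428 → valid
4 of the 6 triples form a triangle.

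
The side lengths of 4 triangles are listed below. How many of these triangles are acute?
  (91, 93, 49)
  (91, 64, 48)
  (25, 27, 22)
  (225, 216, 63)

2

(91,93,49): 49²+91² = 10682 > 8649 = 93² → acute
(91,64,48): 48²+64² = 6400 < 8281 = 91² → obtuse
(25,27,22): 22²+25² = 1109 > 729 = 27² → acute
(225,216,63): 63²+216² = 50625 = 225² → right
2 of the 4 are acute.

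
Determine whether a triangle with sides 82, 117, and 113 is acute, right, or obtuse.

acute

Compare the square of the longest side to the sum of squares of the other two: 82² + 113² = 19493 > 13689 = 117².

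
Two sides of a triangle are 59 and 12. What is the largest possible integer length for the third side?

70

The third side must be strictly less than 59 + 12 = 71.
The largest integer below 71 is 70.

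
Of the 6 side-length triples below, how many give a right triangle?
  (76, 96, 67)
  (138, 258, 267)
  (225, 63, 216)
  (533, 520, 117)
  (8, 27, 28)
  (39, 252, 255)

(76,96,67): 67²+76² = 10265 > 9216 = 96² → acute
(138,258,267): 138²+258² = 85608 > 71289 = 267² → acute
(225,63,216): 63²+216² = 50625 = 225² → right
(533,520,117): 117²+520² = 284089 = 533² → right
(8,27,28): 8²+27² = 793 > 784 = 28² → acute
(39,252,255): 39²+252² = 65025 = 255² → right
3 of the 6 are right.

3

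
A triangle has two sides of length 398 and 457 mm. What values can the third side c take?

59 < c < 855

By the triangle inequality, c must be less than 398 + 457 = 855 and greater than |398 − 457| = 59.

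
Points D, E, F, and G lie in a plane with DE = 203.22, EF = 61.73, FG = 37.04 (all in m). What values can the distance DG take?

The maximum is all hops collinear in one direction: 203.22 + 61.73 + 37.04 = 301.99.
The longest hop is 203.22; the others sum to 98.77. Folding the others back against it leaves at least 203.22 − 98.77 = 104.45.

104.45 ≤ DG ≤ 301.99 m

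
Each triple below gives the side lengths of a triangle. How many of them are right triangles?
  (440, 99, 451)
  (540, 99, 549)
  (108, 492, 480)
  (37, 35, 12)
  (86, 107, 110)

4

(440,99,451): 99²+440² = 203401 = 451² → right
(540,99,549): 99²+540² = 301401 = 549² → right
(108,492,480): 108²+480² = 242064 = 492² → right
(37,35,12): 12²+35² = 1369 = 37² → right
(86,107,110): 86²+107² = 18845 > 12100 = 110² → acute
4 of the 5 are right.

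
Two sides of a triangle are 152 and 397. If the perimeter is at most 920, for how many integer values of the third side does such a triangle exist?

Triangle inequality: 245 < x < 549. Perimeter ≤ 920 gives x ≤ 920 − 152 − 397 = 371.
So 245 < x ≤ 371; integers 246 through 371: 126 values.

126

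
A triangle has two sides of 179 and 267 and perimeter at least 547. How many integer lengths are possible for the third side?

Triangle inequality: 88 < x < 446. Perimeter ≥ 547 gives x ≥ 547 − 179 − 267 = 101.
So 101 ≤ x < 446; integers 101 through 445: 345 values.

345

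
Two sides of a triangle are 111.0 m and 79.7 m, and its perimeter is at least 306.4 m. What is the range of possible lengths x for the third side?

115.7 ≤ x < 190.7 m

Triangle inequality alone gives 31.3 < x < 190.7.
The perimeter condition gives x ≥ 306.4 − 111.0 − 79.7 = 115.7.
Intersecting the two: 115.7 ≤ x < 190.7.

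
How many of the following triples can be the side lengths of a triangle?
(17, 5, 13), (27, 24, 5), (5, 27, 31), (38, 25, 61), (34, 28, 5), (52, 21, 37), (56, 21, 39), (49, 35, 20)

7

(5,13,17): 5+13 > 17 → valid
(5,24,27): 5+24 > 27 → valid
(5,27,31): 5+27 > 31 → valid
(25,38,61): 25+38 > 61 → valid
(5,28,34): 5+28 ≤ 34 → not valid
(21,37,52): 21+37 > 52 → valid
(21,39,56): 21+39 > 56 → valid
(20,35,49): 20+35 > 49 → valid
7 of the 8 triples form a triangle.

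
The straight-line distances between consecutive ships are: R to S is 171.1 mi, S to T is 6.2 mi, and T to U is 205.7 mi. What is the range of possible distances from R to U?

The maximum is all hops collinear in one direction: 171.1 + 6.2 + 205.7 = 383.0.
The longest hop is 205.7; the others sum to 177.3. Folding the others back against it leaves at least 205.7 − 177.3 = 28.4.

28.4 ≤ RU ≤ 383.0 mi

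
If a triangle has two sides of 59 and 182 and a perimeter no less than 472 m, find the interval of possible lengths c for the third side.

Triangle inequality alone gives 123 < c < 241.
The perimeter condition gives c ≥ 472 − 59 − 182 = 231.
Intersecting the two: 231 ≤ c < 241.

231 ≤ c < 241 m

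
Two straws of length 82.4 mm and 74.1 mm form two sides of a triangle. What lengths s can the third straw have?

By the triangle inequality, s must be less than 82.4 + 74.1 = 156.5 and greater than |82.4 − 74.1| = 8.3.

8.3 < s < 156.5 (mm)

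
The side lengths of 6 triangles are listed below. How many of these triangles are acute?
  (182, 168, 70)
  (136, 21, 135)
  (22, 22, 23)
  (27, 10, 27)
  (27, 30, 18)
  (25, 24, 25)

(182,168,70): 70²+168² = 33124 = 182² → right
(136,21,135): 21²+135² = 18666 > 18496 = 136² → acute
(22,22,23): 22²+22² = 968 > 529 = 23² → acute
(27,10,27): 10²+27² = 829 > 729 = 27² → acute
(27,30,18): 18²+27² = 1053 > 900 = 30² → acute
(25,24,25): 24²+25² = 1201 > 625 = 25² → acute
5 of the 6 are acute.

5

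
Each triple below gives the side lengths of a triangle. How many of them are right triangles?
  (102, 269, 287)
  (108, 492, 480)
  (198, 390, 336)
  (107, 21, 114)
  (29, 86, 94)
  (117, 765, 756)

3

(102,269,287): 102²+269² = 82765 > 82369 = 287² → acute
(108,492,480): 108²+480² = 242064 = 492² → right
(198,390,336): 198²+336² = 152100 = 390² → right
(107,21,114): 21²+107² = 11890 < 12996 = 114² → obtuse
(29,86,94): 29²+86² = 8237 < 8836 = 94² → obtuse
(117,765,756): 117²+756² = 585225 = 765² → right
3 of the 6 are right.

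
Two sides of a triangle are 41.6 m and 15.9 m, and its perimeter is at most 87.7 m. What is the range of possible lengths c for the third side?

Triangle inequality alone gives 25.7 < c < 57.5.
The perimeter condition gives c ≤ 87.7 − 41.6 − 15.9 = 30.2.
Intersecting the two: 25.7 < c ≤ 30.2.

25.7 < c ≤ 30.2 m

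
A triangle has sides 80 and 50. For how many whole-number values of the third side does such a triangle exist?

The third side lies in the open interval (30, 130).
Integers from 31 to 129 inclusive: 129 − 31 + 1 = 99.

99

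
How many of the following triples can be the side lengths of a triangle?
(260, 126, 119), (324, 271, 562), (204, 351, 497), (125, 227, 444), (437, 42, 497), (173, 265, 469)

2

(119,126,260): 119+126 ≤ 260 → not valid
(271,324,562): 271+324 > 562 → valid
(204,351,497): 204+351 > 497 → valid
(125,227,444): 125+227 ≤ 444 → not valid
(42,437,497): 42+437 ≤ 497 → not valid
(173,265,469): 173+265 ≤ 469 → not valid
2 of the 6 triples form a triangle.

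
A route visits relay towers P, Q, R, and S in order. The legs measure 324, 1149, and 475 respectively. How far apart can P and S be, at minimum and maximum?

350 ≤ PS ≤ 1948

The maximum is all hops collinear in one direction: 324 + 1149 + 475 = 1948.
The longest hop is 1149; the others sum to 799. Folding the others back against it leaves at least 1149 − 799 = 350.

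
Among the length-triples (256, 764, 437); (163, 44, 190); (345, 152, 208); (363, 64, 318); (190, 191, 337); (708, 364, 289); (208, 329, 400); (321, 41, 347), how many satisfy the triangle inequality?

6

(256,437,764): 256+437 ≤ 764 → not valid
(44,163,190): 44+163 > 190 → valid
(152,208,345): 152+208 > 345 → valid
(64,318,363): 64+318 > 363 → valid
(190,191,337): 190+191 > 337 → valid
(289,364,708): 289+364 ≤ 708 → not valid
(208,329,400): 208+329 > 400 → valid
(41,321,347): 41+321 > 347 → valid
6 of the 8 triples form a triangle.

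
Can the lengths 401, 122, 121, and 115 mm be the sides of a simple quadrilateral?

No

For a quadrilateral, each side must be shorter than the sum of the others.
Here the longest side is 401, but the remaining 3 sides sum to only 358.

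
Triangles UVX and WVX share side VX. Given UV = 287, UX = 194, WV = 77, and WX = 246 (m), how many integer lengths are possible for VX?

From triangle UVX: 93 < VX < 481.
From triangle WVX: 169 < VX < 323.
Intersection: 169 < VX < 323, so integers 170 through 322: 153 values.

153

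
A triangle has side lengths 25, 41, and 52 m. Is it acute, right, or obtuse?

obtuse

Compare the square of the longest side to the sum of squares of the other two: 25² + 41² = 2306 < 2704 = 52².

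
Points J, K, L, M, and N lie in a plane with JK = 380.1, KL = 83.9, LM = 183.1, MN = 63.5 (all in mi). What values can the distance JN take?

49.6 ≤ JN ≤ 710.6 mi

The maximum is all hops collinear in one direction: 380.1 + 83.9 + 183.1 + 63.5 = 710.6.
The longest hop is 380.1; the others sum to 330.5. Folding the others back against it leaves at least 380.1 − 330.5 = 49.6.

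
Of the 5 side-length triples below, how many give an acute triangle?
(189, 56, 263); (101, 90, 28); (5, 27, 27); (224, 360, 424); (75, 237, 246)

(189,56,263): 56+189 ≤ 263, not a triangle
(101,90,28): 28²+90² = 8884 < 10201 = 101² → obtuse
(5,27,27): 5²+27² = 754 > 729 = 27² → acute
(224,360,424): 224²+360² = 179776 = 424² → right
(75,237,246): 75²+237² = 61794 > 60516 = 246² → acute
2 of the 5 are acute.

2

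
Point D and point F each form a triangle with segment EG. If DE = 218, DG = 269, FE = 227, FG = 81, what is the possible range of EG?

From triangle DEG: |218 − 269| < EG < 218 + 269, i.e. 51 < EG < 487.
From triangle FEG: 146 < EG < 308.
Both must hold, so EG lies in the intersection.

146 < EG < 308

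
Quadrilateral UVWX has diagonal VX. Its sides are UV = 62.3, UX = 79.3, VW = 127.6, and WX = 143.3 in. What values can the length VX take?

From triangle UVX: |62.3 − 79.3| < VX < 62.3 + 79.3, i.e. 17.0 < VX < 141.6.
From triangle WVX: 15.7 < VX < 270.9.
Both must hold, so VX lies in the intersection.

17.0 < VX < 141.6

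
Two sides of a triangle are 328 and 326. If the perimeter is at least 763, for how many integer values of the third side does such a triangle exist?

Triangle inequality: 2 < x < 654. Perimeter ≥ 763 gives x ≥ 763 − 328 − 326 = 109.
So 109 ≤ x < 654; integers 109 through 653: 545 values.

545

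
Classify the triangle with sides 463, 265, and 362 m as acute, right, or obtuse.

Compare the square of the longest side to the sum of squares of the other two: 265² + 362² = 201269 < 214369 = 463².

obtuse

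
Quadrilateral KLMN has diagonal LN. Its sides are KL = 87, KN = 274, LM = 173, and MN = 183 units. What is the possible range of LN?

From triangle KLN: |87 − 274| < LN < 87 + 274, i.e. 187 < LN < 361.
From triangle MLN: 10 < LN < 356.
Both must hold, so LN lies in the intersection.

187 < LN < 356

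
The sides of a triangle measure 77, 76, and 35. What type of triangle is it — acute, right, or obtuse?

acute

Compare the square of the longest side to the sum of squares of the other two: 35² + 76² = 7001 > 5929 = 77².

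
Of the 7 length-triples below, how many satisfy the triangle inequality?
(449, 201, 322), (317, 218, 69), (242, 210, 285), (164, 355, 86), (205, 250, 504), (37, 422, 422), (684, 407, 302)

(201,322,449): 201+322 > 449 → valid
(69,218,317): 69+218 ≤ 317 → not valid
(210,242,285): 210+242 > 285 → valid
(86,164,355): 86+164 ≤ 355 → not valid
(205,250,504): 205+250 ≤ 504 → not valid
(37,422,422): 37+422 > 422 → valid
(302,407,684): 302+407 > 684 → valid
4 of the 7 triples form a triangle.

4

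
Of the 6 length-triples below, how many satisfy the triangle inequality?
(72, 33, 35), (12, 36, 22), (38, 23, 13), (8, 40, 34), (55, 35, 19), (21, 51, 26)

(33,35,72): 33+35 ≤ 72 → not valid
(12,22,36): 12+22 ≤ 36 → not valid
(13,23,38): 13+23 ≤ 38 → not valid
(8,34,40): 8+34 > 40 → valid
(19,35,55): 19+35 ≤ 55 → not valid
(21,26,51): 21+26 ≤ 51 → not valid
1 of the 6 triples forms a triangle.

1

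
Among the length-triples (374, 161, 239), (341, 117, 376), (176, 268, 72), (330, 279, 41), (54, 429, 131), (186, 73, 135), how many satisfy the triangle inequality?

(161,239,374): 161+239 > 374 → valid
(117,341,376): 117+341 > 376 → valid
(72,176,268): 72+176 ≤ 268 → not valid
(41,279,330): 41+279 ≤ 330 → not valid
(54,131,429): 54+131 ≤ 429 → not valid
(73,135,186): 73+135 > 186 → valid
3 of the 6 triples form a triangle.

3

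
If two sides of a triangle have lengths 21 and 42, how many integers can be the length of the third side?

The third side lies in the open interval (21, 63).
Integers from 22 to 62 inclusive: 62 − 22 + 1 = 41.

41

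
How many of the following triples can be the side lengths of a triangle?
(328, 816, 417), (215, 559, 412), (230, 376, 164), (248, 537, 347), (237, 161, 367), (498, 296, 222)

(328,417,816): 328+417 ≤ 816 → not valid
(215,412,559): 215+412 > 559 → valid
(164,230,376): 164+230 > 376 → valid
(248,347,537): 248+347 > 537 → valid
(161,237,367): 161+237 > 367 → valid
(222,296,498): 222+296 > 498 → valid
5 of the 6 triples form a triangle.

5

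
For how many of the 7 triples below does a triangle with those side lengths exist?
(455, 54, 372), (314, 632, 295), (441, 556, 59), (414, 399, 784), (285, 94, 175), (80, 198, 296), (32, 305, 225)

(54,372,455): 54+372 ≤ 455 → not valid
(295,314,632): 295+314 ≤ 632 → not valid
(59,441,556): 59+441 ≤ 556 → not valid
(399,414,784): 399+414 > 784 → valid
(94,175,285): 94+175 ≤ 285 → not valid
(80,198,296): 80+198 ≤ 296 → not valid
(32,225,305): 32+225 ≤ 305 → not valid
1 of the 7 triples forms a triangle.

1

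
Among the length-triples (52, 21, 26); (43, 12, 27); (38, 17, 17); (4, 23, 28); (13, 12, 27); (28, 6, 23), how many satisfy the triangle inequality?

(21,26,52): 21+26 ≤ 52 → not valid
(12,27,43): 12+27 ≤ 43 → not valid
(17,17,38): 17+17 ≤ 38 → not valid
(4,23,28): 4+23 ≤ 28 → not valid
(12,13,27): 12+13 ≤ 27 → not valid
(6,23,28): 6+23 > 28 → valid
1 of the 6 triples forms a triangle.

1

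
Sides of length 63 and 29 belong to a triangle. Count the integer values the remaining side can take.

The third side lies in the open interval (34, 92).
Integers from 35 to 91 inclusive: 91 − 35 + 1 = 57.

57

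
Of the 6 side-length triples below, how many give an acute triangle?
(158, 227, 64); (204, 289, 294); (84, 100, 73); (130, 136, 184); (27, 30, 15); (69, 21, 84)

4

(158,227,64): 64+158 ≤ 227, not a triangle
(204,289,294): 204²+289² = 125137 > 86436 = 294² → acute
(84,100,73): 73²+84² = 12385 > 10000 = 100² → acute
(130,136,184): 130²+136² = 35396 > 33856 = 184² → acute
(27,30,15): 15²+27² = 954 > 900 = 30² → acute
(69,21,84): 21²+69² = 5202 < 7056 = 84² → obtuse
4 of the 6 are acute.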